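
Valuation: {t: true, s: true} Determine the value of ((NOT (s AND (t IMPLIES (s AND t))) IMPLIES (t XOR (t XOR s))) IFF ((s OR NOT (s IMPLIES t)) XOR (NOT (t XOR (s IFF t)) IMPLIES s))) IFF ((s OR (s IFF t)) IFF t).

Substituting t=true, s=true:
s AND t = true AND true = true
t IMPLIES (s AND t) = true IMPLIES true = true
s AND (t IMPLIES (s AND t)) = true AND true = true
NOT (s AND (t IMPLIES (s AND t))) = NOT true = false
t XOR s = true XOR true = false
t XOR (t XOR s) = true XOR false = true
NOT (s AND (t IMPLIES (s AND t))) IMPLIES (t XOR (t XOR s)) = false IMPLIES true = true
s IMPLIES t = true IMPLIES true = true
NOT (s IMPLIES t) = NOT true = false
s OR NOT (s IMPLIES t) = true OR false = true
s IFF t = true IFF true = true
t XOR (s IFF t) = true XOR true = false
NOT (t XOR (s IFF t)) = NOT false = true
NOT (t XOR (s IFF t)) IMPLIES s = true IMPLIES true = true
(s OR NOT (s IMPLIES t)) XOR (NOT (t XOR (s IFF t)) IMPLIES s) = true XOR true = false
(NOT (s AND (t IMPLIES (s AND t))) IMPLIES (t XOR (t XOR s))) IFF ((s OR NOT (s IMPLIES t)) XOR (NOT (t XOR (s IFF t)) IMPLIES s)) = true IFF false = false
s IFF t = true IFF true = true
s OR (s IFF t) = true OR true = true
(s OR (s IFF t)) IFF t = true IFF true = true
((NOT (s AND (t IMPLIES (s AND t))) IMPLIES (t XOR (t XOR s))) IFF ((s OR NOT (s IMPLIES t)) XOR (NOT (t XOR (s IFF t)) IMPLIES s))) IFF ((s OR (s IFF t)) IFF t) = false IFF true = false

false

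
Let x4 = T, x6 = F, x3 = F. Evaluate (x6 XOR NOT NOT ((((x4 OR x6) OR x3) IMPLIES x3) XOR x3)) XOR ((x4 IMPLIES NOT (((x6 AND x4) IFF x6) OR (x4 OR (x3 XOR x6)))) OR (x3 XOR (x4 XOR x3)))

Substituting x4=T, x6=F, x3=F:
x4 OR x6 = T OR F = T
(x4 OR x6) OR x3 = T OR F = T
((x4 OR x6) OR x3) IMPLIES x3 = T IMPLIES F = F
(((x4 OR x6) OR x3) IMPLIES x3) XOR x3 = F XOR F = F
NOT ((((x4 OR x6) OR x3) IMPLIES x3) XOR x3) = NOT F = T
NOT NOT ((((x4 OR x6) OR x3) IMPLIES x3) XOR x3) = NOT T = F
x6 XOR NOT NOT ((((x4 OR x6) OR x3) IMPLIES x3) XOR x3) = F XOR F = F
x6 AND x4 = F AND T = F
(x6 AND x4) IFF x6 = F IFF F = T
x3 XOR x6 = F XOR F = F
x4 OR (x3 XOR x6) = T OR F = T
((x6 AND x4) IFF x6) OR (x4 OR (x3 XOR x6)) = T OR T = T
NOT (((x6 AND x4) IFF x6) OR (x4 OR (x3 XOR x6))) = NOT T = F
x4 IMPLIES NOT (((x6 AND x4) IFF x6) OR (x4 OR (x3 XOR x6))) = T IMPLIES F = F
x4 XOR x3 = T XOR F = T
x3 XOR (x4 XOR x3) = F XOR T = T
(x4 IMPLIES NOT (((x6 AND x4) IFF x6) OR (x4 OR (x3 XOR x6)))) OR (x3 XOR (x4 XOR x3)) = F OR T = T
(x6 XOR NOT NOT ((((x4 OR x6) OR x3) IMPLIES x3) XOR x3)) XOR ((x4 IMPLIES NOT (((x6 AND x4) IFF x6) OR (x4 OR (x3 XOR x6)))) OR (x3 XOR (x4 XOR x3))) = F XOR T = T

T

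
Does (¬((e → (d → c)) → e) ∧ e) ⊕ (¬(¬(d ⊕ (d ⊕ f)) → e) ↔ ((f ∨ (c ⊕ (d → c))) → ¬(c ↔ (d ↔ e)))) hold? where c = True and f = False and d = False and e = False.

True

Substituting c=True, f=False, d=False, e=False:
d → c = False → True = True
e → (d → c) = False → True = True
(e → (d → c)) → e = True → False = False
¬((e → (d → c)) → e) = ¬False = True
¬((e → (d → c)) → e) ∧ e = True ∧ False = False
d ⊕ f = False ⊕ False = False
d ⊕ (d ⊕ f) = False ⊕ False = False
¬(d ⊕ (d ⊕ f)) = ¬False = True
¬(d ⊕ (d ⊕ f)) → e = True → False = False
¬(¬(d ⊕ (d ⊕ f)) → e) = ¬False = True
d → c = False → True = True
c ⊕ (d → c) = True ⊕ True = False
f ∨ (c ⊕ (d → c)) = False ∨ False = False
d ↔ e = False ↔ False = True
c ↔ (d ↔ e) = True ↔ True = True
¬(c ↔ (d ↔ e)) = ¬True = False
(f ∨ (c ⊕ (d → c))) → ¬(c ↔ (d ↔ e)) = False → False = True
¬(¬(d ⊕ (d ⊕ f)) → e) ↔ ((f ∨ (c ⊕ (d → c))) → ¬(c ↔ (d ↔ e))) = True ↔ True = True
(¬((e → (d → c)) → e) ∧ e) ⊕ (¬(¬(d ⊕ (d ⊕ f)) → e) ↔ ((f ∨ (c ⊕ (d → c))) → ¬(c ↔ (d ↔ e)))) = False ⊕ True = True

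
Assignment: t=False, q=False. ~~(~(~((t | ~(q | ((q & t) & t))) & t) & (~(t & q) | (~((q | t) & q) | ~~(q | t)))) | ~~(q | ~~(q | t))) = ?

q & t = False & False = False
(q & t) & t = False & False = False
q | ((q & t) & t) = False | False = False
~(q | ((q & t) & t)) = ~False = True
t | ~(q | ((q & t) & t)) = False | True = True
(t | ~(q | ((q & t) & t))) & t = True & False = False
~((t | ~(q | ((q & t) & t))) & t) = ~False = True
t & q = False & False = False
~(t & q) = ~False = True
q | t = False | False = False
(q | t) & q = False & False = False
~((q | t) & q) = ~False = True
q | t = False | False = False
~(q | t) = ~False = True
~~(q | t) = ~True = False
~((q | t) & q) | ~~(q | t) = True | False = True
~(t & q) | (~((q | t) & q) | ~~(q | t)) = True | True = True
~((t | ~(q | ((q & t) & t))) & t) & (~(t & q) | (~((q | t) & q) | ~~(q | t))) = True & True = True
~(~((t | ~(q | ((q & t) & t))) & t) & (~(t & q) | (~((q | t) & q) | ~~(q | t)))) = ~True = False
q | t = False | False = False
~(q | t) = ~False = True
~~(q | t) = ~True = False
q | ~~(q | t) = False | False = False
~(q | ~~(q | t)) = ~False = True
~~(q | ~~(q | t)) = ~True = False
~(~((t | ~(q | ((q & t) & t))) & t) & (~(t & q) | (~((q | t) & q) | ~~(q | t)))) | ~~(q | ~~(q | t)) = False | False = False
~(~(~((t | ~(q | ((q & t) & t))) & t) & (~(t & q) | (~((q | t) & q) | ~~(q | t)))) | ~~(q | ~~(q | t))) = ~False = True
~~(~(~((t | ~(q | ((q & t) & t))) & t) & (~(t & q) | (~((q | t) & q) | ~~(q | t)))) | ~~(q | ~~(q | t))) = ~True = False

False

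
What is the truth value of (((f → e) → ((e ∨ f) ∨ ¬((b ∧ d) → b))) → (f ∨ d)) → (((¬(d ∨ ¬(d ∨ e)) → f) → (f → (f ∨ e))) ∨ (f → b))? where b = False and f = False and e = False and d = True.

True

f → e = False → False = True
e ∨ f = False ∨ False = False
b ∧ d = False ∧ True = False
(b ∧ d) → b = False → False = True
¬((b ∧ d) → b) = ¬True = False
(e ∨ f) ∨ ¬((b ∧ d) → b) = False ∨ False = False
(f → e) → ((e ∨ f) ∨ ¬((b ∧ d) → b)) = True → False = False
f ∨ d = False ∨ True = True
((f → e) → ((e ∨ f) ∨ ¬((b ∧ d) → b))) → (f ∨ d) = False → True = True
d ∨ e = True ∨ False = True
¬(d ∨ e) = ¬True = False
d ∨ ¬(d ∨ e) = True ∨ False = True
¬(d ∨ ¬(d ∨ e)) = ¬True = False
¬(d ∨ ¬(d ∨ e)) → f = False → False = True
f ∨ e = False ∨ False = False
f → (f ∨ e) = False → False = True
(¬(d ∨ ¬(d ∨ e)) → f) → (f → (f ∨ e)) = True → True = True
f → b = False → False = True
((¬(d ∨ ¬(d ∨ e)) → f) → (f → (f ∨ e))) ∨ (f → b) = True ∨ True = True
(((f → e) → ((e ∨ f) ∨ ¬((b ∧ d) → b))) → (f ∨ d)) → (((¬(d ∨ ¬(d ∨ e)) → f) → (f → (f ∨ e))) ∨ (f → b)) = True → True = True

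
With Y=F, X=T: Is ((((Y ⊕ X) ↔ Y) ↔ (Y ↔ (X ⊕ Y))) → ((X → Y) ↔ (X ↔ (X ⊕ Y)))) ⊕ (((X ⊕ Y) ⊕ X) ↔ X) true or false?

F

Y ⊕ X = F ⊕ T = T
(Y ⊕ X) ↔ Y = T ↔ F = F
X ⊕ Y = T ⊕ F = T
Y ↔ (X ⊕ Y) = F ↔ T = F
((Y ⊕ X) ↔ Y) ↔ (Y ↔ (X ⊕ Y)) = F ↔ F = T
X → Y = T → F = F
X ⊕ Y = T ⊕ F = T
X ↔ (X ⊕ Y) = T ↔ T = T
(X → Y) ↔ (X ↔ (X ⊕ Y)) = F ↔ T = F
(((Y ⊕ X) ↔ Y) ↔ (Y ↔ (X ⊕ Y))) → ((X → Y) ↔ (X ↔ (X ⊕ Y))) = T → F = F
X ⊕ Y = T ⊕ F = T
(X ⊕ Y) ⊕ X = T ⊕ T = F
((X ⊕ Y) ⊕ X) ↔ X = F ↔ T = F
((((Y ⊕ X) ↔ Y) ↔ (Y ↔ (X ⊕ Y))) → ((X → Y) ↔ (X ↔ (X ⊕ Y)))) ⊕ (((X ⊕ Y) ⊕ X) ↔ X) = F ⊕ F = F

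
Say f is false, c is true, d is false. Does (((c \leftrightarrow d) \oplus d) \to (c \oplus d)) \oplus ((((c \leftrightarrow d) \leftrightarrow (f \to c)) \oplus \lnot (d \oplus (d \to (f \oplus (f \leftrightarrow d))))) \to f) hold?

F

c \leftrightarrow d = T \leftrightarrow F = F
(c \leftrightarrow d) \oplus d = F \oplus F = F
c \oplus d = T \oplus F = T
((c \leftrightarrow d) \oplus d) \to (c \oplus d) = F \to T = T
c \leftrightarrow d = T \leftrightarrow F = F
f \to c = F \to T = T
(c \leftrightarrow d) \leftrightarrow (f \to c) = F \leftrightarrow T = F
f \leftrightarrow d = F \leftrightarrow F = T
f \oplus (f \leftrightarrow d) = F \oplus T = T
d \to (f \oplus (f \leftrightarrow d)) = F \to T = T
d \oplus (d \to (f \oplus (f \leftrightarrow d))) = F \oplus T = T
\lnot (d \oplus (d \to (f \oplus (f \leftrightarrow d)))) = \lnot T = F
((c \leftrightarrow d) \leftrightarrow (f \to c)) \oplus \lnot (d \oplus (d \to (f \oplus (f \leftrightarrow d)))) = F \oplus F = F
(((c \leftrightarrow d) \leftrightarrow (f \to c)) \oplus \lnot (d \oplus (d \to (f \oplus (f \leftrightarrow d))))) \to f = F \to F = T
(((c \leftrightarrow d) \oplus d) \to (c \oplus d)) \oplus ((((c \leftrightarrow d) \leftrightarrow (f \to c)) \oplus \lnot (d \oplus (d \to (f \oplus (f \leftrightarrow d))))) \to f) = T \oplus T = F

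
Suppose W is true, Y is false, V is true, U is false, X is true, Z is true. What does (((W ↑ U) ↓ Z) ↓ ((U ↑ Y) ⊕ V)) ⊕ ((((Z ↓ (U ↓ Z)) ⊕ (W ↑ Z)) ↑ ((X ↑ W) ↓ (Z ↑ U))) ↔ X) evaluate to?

W ↑ U = T ↑ F = T
(W ↑ U) ↓ Z = T ↓ T = F
U ↑ Y = F ↑ F = T
(U ↑ Y) ⊕ V = T ⊕ T = F
((W ↑ U) ↓ Z) ↓ ((U ↑ Y) ⊕ V) = F ↓ F = T
U ↓ Z = F ↓ T = F
Z ↓ (U ↓ Z) = T ↓ F = F
W ↑ Z = T ↑ T = F
(Z ↓ (U ↓ Z)) ⊕ (W ↑ Z) = F ⊕ F = F
X ↑ W = T ↑ T = F
Z ↑ U = T ↑ F = T
(X ↑ W) ↓ (Z ↑ U) = F ↓ T = F
((Z ↓ (U ↓ Z)) ⊕ (W ↑ Z)) ↑ ((X ↑ W) ↓ (Z ↑ U)) = F ↑ F = T
(((Z ↓ (U ↓ Z)) ⊕ (W ↑ Z)) ↑ ((X ↑ W) ↓ (Z ↑ U))) ↔ X = T ↔ T = T
(((W ↑ U) ↓ Z) ↓ ((U ↑ Y) ⊕ V)) ⊕ ((((Z ↓ (U ↓ Z)) ⊕ (W ↑ Z)) ↑ ((X ↑ W) ↓ (Z ↑ U))) ↔ X) = T ⊕ T = F

F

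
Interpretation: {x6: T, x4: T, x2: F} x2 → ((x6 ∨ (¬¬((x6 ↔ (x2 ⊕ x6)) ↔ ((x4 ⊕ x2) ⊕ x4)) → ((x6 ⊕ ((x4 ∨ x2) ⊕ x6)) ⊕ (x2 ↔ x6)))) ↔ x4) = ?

T

Substituting x6=T, x4=T, x2=F:
x2 ⊕ x6 = F ⊕ T = T
x6 ↔ (x2 ⊕ x6) = T ↔ T = T
x4 ⊕ x2 = T ⊕ F = T
(x4 ⊕ x2) ⊕ x4 = T ⊕ T = F
(x6 ↔ (x2 ⊕ x6)) ↔ ((x4 ⊕ x2) ⊕ x4) = T ↔ F = F
¬((x6 ↔ (x2 ⊕ x6)) ↔ ((x4 ⊕ x2) ⊕ x4)) = ¬F = T
¬¬((x6 ↔ (x2 ⊕ x6)) ↔ ((x4 ⊕ x2) ⊕ x4)) = ¬T = F
x4 ∨ x2 = T ∨ F = T
(x4 ∨ x2) ⊕ x6 = T ⊕ T = F
x6 ⊕ ((x4 ∨ x2) ⊕ x6) = T ⊕ F = T
x2 ↔ x6 = F ↔ T = F
(x6 ⊕ ((x4 ∨ x2) ⊕ x6)) ⊕ (x2 ↔ x6) = T ⊕ F = T
¬¬((x6 ↔ (x2 ⊕ x6)) ↔ ((x4 ⊕ x2) ⊕ x4)) → ((x6 ⊕ ((x4 ∨ x2) ⊕ x6)) ⊕ (x2 ↔ x6)) = F → T = T
x6 ∨ (¬¬((x6 ↔ (x2 ⊕ x6)) ↔ ((x4 ⊕ x2) ⊕ x4)) → ((x6 ⊕ ((x4 ∨ x2) ⊕ x6)) ⊕ (x2 ↔ x6))) = T ∨ T = T
(x6 ∨ (¬¬((x6 ↔ (x2 ⊕ x6)) ↔ ((x4 ⊕ x2) ⊕ x4)) → ((x6 ⊕ ((x4 ∨ x2) ⊕ x6)) ⊕ (x2 ↔ x6)))) ↔ x4 = T ↔ T = T
x2 → ((x6 ∨ (¬¬((x6 ↔ (x2 ⊕ x6)) ↔ ((x4 ⊕ x2) ⊕ x4)) → ((x6 ⊕ ((x4 ∨ x2) ⊕ x6)) ⊕ (x2 ↔ x6)))) ↔ x4) = F → T = T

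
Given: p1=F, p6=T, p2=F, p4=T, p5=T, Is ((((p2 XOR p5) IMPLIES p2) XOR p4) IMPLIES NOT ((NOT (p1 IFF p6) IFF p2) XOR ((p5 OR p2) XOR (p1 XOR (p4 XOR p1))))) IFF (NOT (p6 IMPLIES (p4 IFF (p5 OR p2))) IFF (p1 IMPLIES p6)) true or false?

p2 XOR p5 = F XOR T = T
(p2 XOR p5) IMPLIES p2 = T IMPLIES F = F
((p2 XOR p5) IMPLIES p2) XOR p4 = F XOR T = T
p1 IFF p6 = F IFF T = F
NOT (p1 IFF p6) = NOT F = T
NOT (p1 IFF p6) IFF p2 = T IFF F = F
p5 OR p2 = T OR F = T
p4 XOR p1 = T XOR F = T
p1 XOR (p4 XOR p1) = F XOR T = T
(p5 OR p2) XOR (p1 XOR (p4 XOR p1)) = T XOR T = F
(NOT (p1 IFF p6) IFF p2) XOR ((p5 OR p2) XOR (p1 XOR (p4 XOR p1))) = F XOR F = F
NOT ((NOT (p1 IFF p6) IFF p2) XOR ((p5 OR p2) XOR (p1 XOR (p4 XOR p1)))) = NOT F = T
(((p2 XOR p5) IMPLIES p2) XOR p4) IMPLIES NOT ((NOT (p1 IFF p6) IFF p2) XOR ((p5 OR p2) XOR (p1 XOR (p4 XOR p1)))) = T IMPLIES T = T
p5 OR p2 = T OR F = T
p4 IFF (p5 OR p2) = T IFF T = T
p6 IMPLIES (p4 IFF (p5 OR p2)) = T IMPLIES T = T
NOT (p6 IMPLIES (p4 IFF (p5 OR p2))) = NOT T = F
p1 IMPLIES p6 = F IMPLIES T = T
NOT (p6 IMPLIES (p4 IFF (p5 OR p2))) IFF (p1 IMPLIES p6) = F IFF T = F
((((p2 XOR p5) IMPLIES p2) XOR p4) IMPLIES NOT ((NOT (p1 IFF p6) IFF p2) XOR ((p5 OR p2) XOR (p1 XOR (p4 XOR p1))))) IFF (NOT (p6 IMPLIES (p4 IFF (p5 OR p2))) IFF (p1 IMPLIES p6)) = T IFF F = F

F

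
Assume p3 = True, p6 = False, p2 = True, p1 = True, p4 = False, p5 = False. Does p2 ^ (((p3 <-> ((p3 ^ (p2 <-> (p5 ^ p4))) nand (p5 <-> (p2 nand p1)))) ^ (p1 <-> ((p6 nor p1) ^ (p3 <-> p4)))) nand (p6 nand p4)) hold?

False

Substituting p3=True, p6=False, p2=True, p1=True, p4=False, p5=False:
p5 ^ p4 = False ^ False = False
p2 <-> (p5 ^ p4) = True <-> False = False
p3 ^ (p2 <-> (p5 ^ p4)) = True ^ False = True
p2 nand p1 = True nand True = False
p5 <-> (p2 nand p1) = False <-> False = True
(p3 ^ (p2 <-> (p5 ^ p4))) nand (p5 <-> (p2 nand p1)) = True nand True = False
p3 <-> ((p3 ^ (p2 <-> (p5 ^ p4))) nand (p5 <-> (p2 nand p1))) = True <-> False = False
p6 nor p1 = False nor True = False
p3 <-> p4 = True <-> False = False
(p6 nor p1) ^ (p3 <-> p4) = False ^ False = False
p1 <-> ((p6 nor p1) ^ (p3 <-> p4)) = True <-> False = False
(p3 <-> ((p3 ^ (p2 <-> (p5 ^ p4))) nand (p5 <-> (p2 nand p1)))) ^ (p1 <-> ((p6 nor p1) ^ (p3 <-> p4))) = False ^ False = False
p6 nand p4 = False nand False = True
((p3 <-> ((p3 ^ (p2 <-> (p5 ^ p4))) nand (p5 <-> (p2 nand p1)))) ^ (p1 <-> ((p6 nor p1) ^ (p3 <-> p4)))) nand (p6 nand p4) = False nand True = True
p2 ^ (((p3 <-> ((p3 ^ (p2 <-> (p5 ^ p4))) nand (p5 <-> (p2 nand p1)))) ^ (p1 <-> ((p6 nor p1) ^ (p3 <-> p4)))) nand (p6 nand p4)) = True ^ True = False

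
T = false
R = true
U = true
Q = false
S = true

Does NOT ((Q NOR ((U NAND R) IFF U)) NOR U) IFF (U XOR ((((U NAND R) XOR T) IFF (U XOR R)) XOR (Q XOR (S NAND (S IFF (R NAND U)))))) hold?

true

Substituting T=false, R=true, U=true, Q=false, S=true:
U NAND R = true NAND true = false
(U NAND R) IFF U = false IFF true = false
Q NOR ((U NAND R) IFF U) = false NOR false = true
(Q NOR ((U NAND R) IFF U)) NOR U = true NOR true = false
NOT ((Q NOR ((U NAND R) IFF U)) NOR U) = NOT false = true
U NAND R = true NAND true = false
(U NAND R) XOR T = false XOR false = false
U XOR R = true XOR true = false
((U NAND R) XOR T) IFF (U XOR R) = false IFF false = true
R NAND U = true NAND true = false
S IFF (R NAND U) = true IFF false = false
S NAND (S IFF (R NAND U)) = true NAND false = true
Q XOR (S NAND (S IFF (R NAND U))) = false XOR true = true
(((U NAND R) XOR T) IFF (U XOR R)) XOR (Q XOR (S NAND (S IFF (R NAND U)))) = true XOR true = false
U XOR ((((U NAND R) XOR T) IFF (U XOR R)) XOR (Q XOR (S NAND (S IFF (R NAND U))))) = true XOR false = true
NOT ((Q NOR ((U NAND R) IFF U)) NOR U) IFF (U XOR ((((U NAND R) XOR T) IFF (U XOR R)) XOR (Q XOR (S NAND (S IFF (R NAND U)))))) = true IFF true = true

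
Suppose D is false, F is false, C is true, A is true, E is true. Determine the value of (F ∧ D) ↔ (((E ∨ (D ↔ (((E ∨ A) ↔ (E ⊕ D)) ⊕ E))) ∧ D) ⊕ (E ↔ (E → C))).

False

F ∧ D = False ∧ False = False
E ∨ A = True ∨ True = True
E ⊕ D = True ⊕ False = True
(E ∨ A) ↔ (E ⊕ D) = True ↔ True = True
((E ∨ A) ↔ (E ⊕ D)) ⊕ E = True ⊕ True = False
D ↔ (((E ∨ A) ↔ (E ⊕ D)) ⊕ E) = False ↔ False = True
E ∨ (D ↔ (((E ∨ A) ↔ (E ⊕ D)) ⊕ E)) = True ∨ True = True
(E ∨ (D ↔ (((E ∨ A) ↔ (E ⊕ D)) ⊕ E))) ∧ D = True ∧ False = False
E → C = True → True = True
E ↔ (E → C) = True ↔ True = True
((E ∨ (D ↔ (((E ∨ A) ↔ (E ⊕ D)) ⊕ E))) ∧ D) ⊕ (E ↔ (E → C)) = False ⊕ True = True
(F ∧ D) ↔ (((E ∨ (D ↔ (((E ∨ A) ↔ (E ⊕ D)) ⊕ E))) ∧ D) ⊕ (E ↔ (E → C))) = False ↔ True = False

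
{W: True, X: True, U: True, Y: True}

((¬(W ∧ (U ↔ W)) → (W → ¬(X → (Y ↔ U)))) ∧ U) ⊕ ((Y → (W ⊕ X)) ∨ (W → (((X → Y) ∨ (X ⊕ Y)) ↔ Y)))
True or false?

Substituting W=True, X=True, U=True, Y=True:
U ↔ W = True ↔ True = True
W ∧ (U ↔ W) = True ∧ True = True
¬(W ∧ (U ↔ W)) = ¬True = False
Y ↔ U = True ↔ True = True
X → (Y ↔ U) = True → True = True
¬(X → (Y ↔ U)) = ¬True = False
W → ¬(X → (Y ↔ U)) = True → False = False
¬(W ∧ (U ↔ W)) → (W → ¬(X → (Y ↔ U))) = False → False = True
(¬(W ∧ (U ↔ W)) → (W → ¬(X → (Y ↔ U)))) ∧ U = True ∧ True = True
W ⊕ X = True ⊕ True = False
Y → (W ⊕ X) = True → False = False
X → Y = True → True = True
X ⊕ Y = True ⊕ True = False
(X → Y) ∨ (X ⊕ Y) = True ∨ False = True
((X → Y) ∨ (X ⊕ Y)) ↔ Y = True ↔ True = True
W → (((X → Y) ∨ (X ⊕ Y)) ↔ Y) = True → True = True
(Y → (W ⊕ X)) ∨ (W → (((X → Y) ∨ (X ⊕ Y)) ↔ Y)) = False ∨ True = True
((¬(W ∧ (U ↔ W)) → (W → ¬(X → (Y ↔ U)))) ∧ U) ⊕ ((Y → (W ⊕ X)) ∨ (W → (((X → Y) ∨ (X ⊕ Y)) ↔ Y))) = True ⊕ True = False

False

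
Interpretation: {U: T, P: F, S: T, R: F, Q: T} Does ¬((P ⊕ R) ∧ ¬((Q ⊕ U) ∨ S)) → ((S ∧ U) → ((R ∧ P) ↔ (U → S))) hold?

P ⊕ R = F ⊕ F = F
Q ⊕ U = T ⊕ T = F
(Q ⊕ U) ∨ S = F ∨ T = T
¬((Q ⊕ U) ∨ S) = ¬T = F
(P ⊕ R) ∧ ¬((Q ⊕ U) ∨ S) = F ∧ F = F
¬((P ⊕ R) ∧ ¬((Q ⊕ U) ∨ S)) = ¬F = T
S ∧ U = T ∧ T = T
R ∧ P = F ∧ F = F
U → S = T → T = T
(R ∧ P) ↔ (U → S) = F ↔ T = F
(S ∧ U) → ((R ∧ P) ↔ (U → S)) = T → F = F
¬((P ⊕ R) ∧ ¬((Q ⊕ U) ∨ S)) → ((S ∧ U) → ((R ∧ P) ↔ (U → S))) = T → F = F

F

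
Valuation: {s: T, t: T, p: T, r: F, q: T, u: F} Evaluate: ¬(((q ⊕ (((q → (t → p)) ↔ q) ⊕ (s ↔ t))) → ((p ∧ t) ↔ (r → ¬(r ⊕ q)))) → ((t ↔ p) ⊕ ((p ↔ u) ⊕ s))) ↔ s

t → p = T → T = T
q → (t → p) = T → T = T
(q → (t → p)) ↔ q = T ↔ T = T
s ↔ t = T ↔ T = T
((q → (t → p)) ↔ q) ⊕ (s ↔ t) = T ⊕ T = F
q ⊕ (((q → (t → p)) ↔ q) ⊕ (s ↔ t)) = T ⊕ F = T
p ∧ t = T ∧ T = T
r ⊕ q = F ⊕ T = T
¬(r ⊕ q) = ¬T = F
r → ¬(r ⊕ q) = F → F = T
(p ∧ t) ↔ (r → ¬(r ⊕ q)) = T ↔ T = T
(q ⊕ (((q → (t → p)) ↔ q) ⊕ (s ↔ t))) → ((p ∧ t) ↔ (r → ¬(r ⊕ q))) = T → T = T
t ↔ p = T ↔ T = T
p ↔ u = T ↔ F = F
(p ↔ u) ⊕ s = F ⊕ T = T
(t ↔ p) ⊕ ((p ↔ u) ⊕ s) = T ⊕ T = F
((q ⊕ (((q → (t → p)) ↔ q) ⊕ (s ↔ t))) → ((p ∧ t) ↔ (r → ¬(r ⊕ q)))) → ((t ↔ p) ⊕ ((p ↔ u) ⊕ s)) = T → F = F
¬(((q ⊕ (((q → (t → p)) ↔ q) ⊕ (s ↔ t))) → ((p ∧ t) ↔ (r → ¬(r ⊕ q)))) → ((t ↔ p) ⊕ ((p ↔ u) ⊕ s))) = ¬F = T
¬(((q ⊕ (((q → (t → p)) ↔ q) ⊕ (s ↔ t))) → ((p ∧ t) ↔ (r → ¬(r ⊕ q)))) → ((t ↔ p) ⊕ ((p ↔ u) ⊕ s))) ↔ s = T ↔ T = T

T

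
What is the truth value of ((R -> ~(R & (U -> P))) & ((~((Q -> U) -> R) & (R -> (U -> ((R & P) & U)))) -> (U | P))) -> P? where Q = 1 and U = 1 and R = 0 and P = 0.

0

Substituting Q=1, U=1, R=0, P=0:
U -> P = 1 -> 0 = 0
R & (U -> P) = 0 & 0 = 0
~(R & (U -> P)) = ~0 = 1
R -> ~(R & (U -> P)) = 0 -> 1 = 1
Q -> U = 1 -> 1 = 1
(Q -> U) -> R = 1 -> 0 = 0
~((Q -> U) -> R) = ~0 = 1
R & P = 0 & 0 = 0
(R & P) & U = 0 & 1 = 0
U -> ((R & P) & U) = 1 -> 0 = 0
R -> (U -> ((R & P) & U)) = 0 -> 0 = 1
~((Q -> U) -> R) & (R -> (U -> ((R & P) & U))) = 1 & 1 = 1
U | P = 1 | 0 = 1
(~((Q -> U) -> R) & (R -> (U -> ((R & P) & U)))) -> (U | P) = 1 -> 1 = 1
(R -> ~(R & (U -> P))) & ((~((Q -> U) -> R) & (R -> (U -> ((R & P) & U)))) -> (U | P)) = 1 & 1 = 1
((R -> ~(R & (U -> P))) & ((~((Q -> U) -> R) & (R -> (U -> ((R & P) & U)))) -> (U | P))) -> P = 1 -> 0 = 0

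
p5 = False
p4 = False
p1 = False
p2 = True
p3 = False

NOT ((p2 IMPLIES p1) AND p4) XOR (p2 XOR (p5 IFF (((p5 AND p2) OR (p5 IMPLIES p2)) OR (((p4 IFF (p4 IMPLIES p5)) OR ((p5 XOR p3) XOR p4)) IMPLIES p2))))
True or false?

False

p2 IMPLIES p1 = True IMPLIES False = False
(p2 IMPLIES p1) AND p4 = False AND False = False
NOT ((p2 IMPLIES p1) AND p4) = NOT False = True
p5 AND p2 = False AND True = False
p5 IMPLIES p2 = False IMPLIES True = True
(p5 AND p2) OR (p5 IMPLIES p2) = False OR True = True
p4 IMPLIES p5 = False IMPLIES False = True
p4 IFF (p4 IMPLIES p5) = False IFF True = False
p5 XOR p3 = False XOR False = False
(p5 XOR p3) XOR p4 = False XOR False = False
(p4 IFF (p4 IMPLIES p5)) OR ((p5 XOR p3) XOR p4) = False OR False = False
((p4 IFF (p4 IMPLIES p5)) OR ((p5 XOR p3) XOR p4)) IMPLIES p2 = False IMPLIES True = True
((p5 AND p2) OR (p5 IMPLIES p2)) OR (((p4 IFF (p4 IMPLIES p5)) OR ((p5 XOR p3) XOR p4)) IMPLIES p2) = True OR True = True
p5 IFF (((p5 AND p2) OR (p5 IMPLIES p2)) OR (((p4 IFF (p4 IMPLIES p5)) OR ((p5 XOR p3) XOR p4)) IMPLIES p2)) = False IFF True = False
p2 XOR (p5 IFF (((p5 AND p2) OR (p5 IMPLIES p2)) OR (((p4 IFF (p4 IMPLIES p5)) OR ((p5 XOR p3) XOR p4)) IMPLIES p2))) = True XOR False = True
NOT ((p2 IMPLIES p1) AND p4) XOR (p2 XOR (p5 IFF (((p5 AND p2) OR (p5 IMPLIES p2)) OR (((p4 IFF (p4 IMPLIES p5)) OR ((p5 XOR p3) XOR p4)) IMPLIES p2)))) = True XOR True = False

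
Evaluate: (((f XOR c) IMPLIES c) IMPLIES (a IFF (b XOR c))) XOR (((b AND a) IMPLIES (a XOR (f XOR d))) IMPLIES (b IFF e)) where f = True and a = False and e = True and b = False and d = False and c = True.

f XOR c = True XOR True = False
(f XOR c) IMPLIES c = False IMPLIES True = True
b XOR c = False XOR True = True
a IFF (b XOR c) = False IFF True = False
((f XOR c) IMPLIES c) IMPLIES (a IFF (b XOR c)) = True IMPLIES False = False
b AND a = False AND False = False
f XOR d = True XOR False = True
a XOR (f XOR d) = False XOR True = True
(b AND a) IMPLIES (a XOR (f XOR d)) = False IMPLIES True = True
b IFF e = False IFF True = False
((b AND a) IMPLIES (a XOR (f XOR d))) IMPLIES (b IFF e) = True IMPLIES False = False
(((f XOR c) IMPLIES c) IMPLIES (a IFF (b XOR c))) XOR (((b AND a) IMPLIES (a XOR (f XOR d))) IMPLIES (b IFF e)) = False XOR False = False

False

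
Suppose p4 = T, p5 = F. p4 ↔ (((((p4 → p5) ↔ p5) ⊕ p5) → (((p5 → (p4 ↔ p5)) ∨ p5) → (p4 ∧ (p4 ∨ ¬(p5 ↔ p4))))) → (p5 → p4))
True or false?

Substituting p4=T, p5=F:
p4 → p5 = T → F = F
(p4 → p5) ↔ p5 = F ↔ F = T
((p4 → p5) ↔ p5) ⊕ p5 = T ⊕ F = T
p4 ↔ p5 = T ↔ F = F
p5 → (p4 ↔ p5) = F → F = T
(p5 → (p4 ↔ p5)) ∨ p5 = T ∨ F = T
p5 ↔ p4 = F ↔ T = F
¬(p5 ↔ p4) = ¬F = T
p4 ∨ ¬(p5 ↔ p4) = T ∨ T = T
p4 ∧ (p4 ∨ ¬(p5 ↔ p4)) = T ∧ T = T
((p5 → (p4 ↔ p5)) ∨ p5) → (p4 ∧ (p4 ∨ ¬(p5 ↔ p4))) = T → T = T
(((p4 → p5) ↔ p5) ⊕ p5) → (((p5 → (p4 ↔ p5)) ∨ p5) → (p4 ∧ (p4 ∨ ¬(p5 ↔ p4)))) = T → T = T
p5 → p4 = F → T = T
((((p4 → p5) ↔ p5) ⊕ p5) → (((p5 → (p4 ↔ p5)) ∨ p5) → (p4 ∧ (p4 ∨ ¬(p5 ↔ p4))))) → (p5 → p4) = T → T = T
p4 ↔ (((((p4 → p5) ↔ p5) ⊕ p5) → (((p5 → (p4 ↔ p5)) ∨ p5) → (p4 ∧ (p4 ∨ ¬(p5 ↔ p4))))) → (p5 → p4)) = T ↔ T = T

T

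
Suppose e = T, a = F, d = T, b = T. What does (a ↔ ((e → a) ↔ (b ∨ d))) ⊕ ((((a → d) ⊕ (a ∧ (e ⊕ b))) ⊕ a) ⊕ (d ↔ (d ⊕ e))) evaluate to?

e → a = T → F = F
b ∨ d = T ∨ T = T
(e → a) ↔ (b ∨ d) = F ↔ T = F
a ↔ ((e → a) ↔ (b ∨ d)) = F ↔ F = T
a → d = F → T = T
e ⊕ b = T ⊕ T = F
a ∧ (e ⊕ b) = F ∧ F = F
(a → d) ⊕ (a ∧ (e ⊕ b)) = T ⊕ F = T
((a → d) ⊕ (a ∧ (e ⊕ b))) ⊕ a = T ⊕ F = T
d ⊕ e = T ⊕ T = F
d ↔ (d ⊕ e) = T ↔ F = F
(((a → d) ⊕ (a ∧ (e ⊕ b))) ⊕ a) ⊕ (d ↔ (d ⊕ e)) = T ⊕ F = T
(a ↔ ((e → a) ↔ (b ∨ d))) ⊕ ((((a → d) ⊕ (a ∧ (e ⊕ b))) ⊕ a) ⊕ (d ↔ (d ⊕ e))) = T ⊕ T = F

F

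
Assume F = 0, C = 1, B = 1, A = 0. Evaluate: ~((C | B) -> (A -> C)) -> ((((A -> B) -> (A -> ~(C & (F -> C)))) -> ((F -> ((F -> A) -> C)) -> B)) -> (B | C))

Substituting F=0, C=1, B=1, A=0:
C | B = 1 | 1 = 1
A -> C = 0 -> 1 = 1
(C | B) -> (A -> C) = 1 -> 1 = 1
~((C | B) -> (A -> C)) = ~1 = 0
A -> B = 0 -> 1 = 1
F -> C = 0 -> 1 = 1
C & (F -> C) = 1 & 1 = 1
~(C & (F -> C)) = ~1 = 0
A -> ~(C & (F -> C)) = 0 -> 0 = 1
(A -> B) -> (A -> ~(C & (F -> C))) = 1 -> 1 = 1
F -> A = 0 -> 0 = 1
(F -> A) -> C = 1 -> 1 = 1
F -> ((F -> A) -> C) = 0 -> 1 = 1
(F -> ((F -> A) -> C)) -> B = 1 -> 1 = 1
((A -> B) -> (A -> ~(C & (F -> C)))) -> ((F -> ((F -> A) -> C)) -> B) = 1 -> 1 = 1
B | C = 1 | 1 = 1
(((A -> B) -> (A -> ~(C & (F -> C)))) -> ((F -> ((F -> A) -> C)) -> B)) -> (B | C) = 1 -> 1 = 1
~((C | B) -> (A -> C)) -> ((((A -> B) -> (A -> ~(C & (F -> C)))) -> ((F -> ((F -> A) -> C)) -> B)) -> (B | C)) = 0 -> 1 = 1

1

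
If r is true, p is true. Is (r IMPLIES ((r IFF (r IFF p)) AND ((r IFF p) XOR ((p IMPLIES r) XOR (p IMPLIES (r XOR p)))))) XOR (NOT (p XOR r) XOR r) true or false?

False

r IFF p = True IFF True = True
r IFF (r IFF p) = True IFF True = True
r IFF p = True IFF True = True
p IMPLIES r = True IMPLIES True = True
r XOR p = True XOR True = False
p IMPLIES (r XOR p) = True IMPLIES False = False
(p IMPLIES r) XOR (p IMPLIES (r XOR p)) = True XOR False = True
(r IFF p) XOR ((p IMPLIES r) XOR (p IMPLIES (r XOR p))) = True XOR True = False
(r IFF (r IFF p)) AND ((r IFF p) XOR ((p IMPLIES r) XOR (p IMPLIES (r XOR p)))) = True AND False = False
r IMPLIES ((r IFF (r IFF p)) AND ((r IFF p) XOR ((p IMPLIES r) XOR (p IMPLIES (r XOR p))))) = True IMPLIES False = False
p XOR r = True XOR True = False
NOT (p XOR r) = NOT False = True
NOT (p XOR r) XOR r = True XOR True = False
(r IMPLIES ((r IFF (r IFF p)) AND ((r IFF p) XOR ((p IMPLIES r) XOR (p IMPLIES (r XOR p)))))) XOR (NOT (p XOR r) XOR r) = False XOR False = False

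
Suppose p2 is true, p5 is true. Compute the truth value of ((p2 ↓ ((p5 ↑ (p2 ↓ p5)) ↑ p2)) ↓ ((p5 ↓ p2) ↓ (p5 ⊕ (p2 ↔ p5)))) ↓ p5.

F

p2 ↓ p5 = T ↓ T = F
p5 ↑ (p2 ↓ p5) = T ↑ F = T
(p5 ↑ (p2 ↓ p5)) ↑ p2 = T ↑ T = F
p2 ↓ ((p5 ↑ (p2 ↓ p5)) ↑ p2) = T ↓ F = F
p5 ↓ p2 = T ↓ T = F
p2 ↔ p5 = T ↔ T = T
p5 ⊕ (p2 ↔ p5) = T ⊕ T = F
(p5 ↓ p2) ↓ (p5 ⊕ (p2 ↔ p5)) = F ↓ F = T
(p2 ↓ ((p5 ↑ (p2 ↓ p5)) ↑ p2)) ↓ ((p5 ↓ p2) ↓ (p5 ⊕ (p2 ↔ p5))) = F ↓ T = F
((p2 ↓ ((p5 ↑ (p2 ↓ p5)) ↑ p2)) ↓ ((p5 ↓ p2) ↓ (p5 ⊕ (p2 ↔ p5)))) ↓ p5 = F ↓ T = F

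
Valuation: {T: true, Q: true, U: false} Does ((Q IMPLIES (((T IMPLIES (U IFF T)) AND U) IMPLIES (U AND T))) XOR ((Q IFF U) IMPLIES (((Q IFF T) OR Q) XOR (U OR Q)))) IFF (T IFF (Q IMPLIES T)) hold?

U IFF T = false IFF true = false
T IMPLIES (U IFF T) = true IMPLIES false = false
(T IMPLIES (U IFF T)) AND U = false AND false = false
U AND T = false AND true = false
((T IMPLIES (U IFF T)) AND U) IMPLIES (U AND T) = false IMPLIES false = true
Q IMPLIES (((T IMPLIES (U IFF T)) AND U) IMPLIES (U AND T)) = true IMPLIES true = true
Q IFF U = true IFF false = false
Q IFF T = true IFF true = true
(Q IFF T) OR Q = true OR true = true
U OR Q = false OR true = true
((Q IFF T) OR Q) XOR (U OR Q) = true XOR true = false
(Q IFF U) IMPLIES (((Q IFF T) OR Q) XOR (U OR Q)) = false IMPLIES false = true
(Q IMPLIES (((T IMPLIES (U IFF T)) AND U) IMPLIES (U AND T))) XOR ((Q IFF U) IMPLIES (((Q IFF T) OR Q) XOR (U OR Q))) = true XOR true = false
Q IMPLIES T = true IMPLIES true = true
T IFF (Q IMPLIES T) = true IFF true = true
((Q IMPLIES (((T IMPLIES (U IFF T)) AND U) IMPLIES (U AND T))) XOR ((Q IFF U) IMPLIES (((Q IFF T) OR Q) XOR (U OR Q)))) IFF (T IFF (Q IMPLIES T)) = false IFF true = false

false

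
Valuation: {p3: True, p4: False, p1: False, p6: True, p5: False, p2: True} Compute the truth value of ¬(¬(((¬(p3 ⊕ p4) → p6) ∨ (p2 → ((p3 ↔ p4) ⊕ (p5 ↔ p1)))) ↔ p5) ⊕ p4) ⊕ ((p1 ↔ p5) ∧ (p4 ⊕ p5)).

p3 ⊕ p4 = True ⊕ False = True
¬(p3 ⊕ p4) = ¬True = False
¬(p3 ⊕ p4) → p6 = False → True = True
p3 ↔ p4 = True ↔ False = False
p5 ↔ p1 = False ↔ False = True
(p3 ↔ p4) ⊕ (p5 ↔ p1) = False ⊕ True = True
p2 → ((p3 ↔ p4) ⊕ (p5 ↔ p1)) = True → True = True
(¬(p3 ⊕ p4) → p6) ∨ (p2 → ((p3 ↔ p4) ⊕ (p5 ↔ p1))) = True ∨ True = True
((¬(p3 ⊕ p4) → p6) ∨ (p2 → ((p3 ↔ p4) ⊕ (p5 ↔ p1)))) ↔ p5 = True ↔ False = False
¬(((¬(p3 ⊕ p4) → p6) ∨ (p2 → ((p3 ↔ p4) ⊕ (p5 ↔ p1)))) ↔ p5) = ¬False = True
¬(((¬(p3 ⊕ p4) → p6) ∨ (p2 → ((p3 ↔ p4) ⊕ (p5 ↔ p1)))) ↔ p5) ⊕ p4 = True ⊕ False = True
¬(¬(((¬(p3 ⊕ p4) → p6) ∨ (p2 → ((p3 ↔ p4) ⊕ (p5 ↔ p1)))) ↔ p5) ⊕ p4) = ¬True = False
p1 ↔ p5 = False ↔ False = True
p4 ⊕ p5 = False ⊕ False = False
(p1 ↔ p5) ∧ (p4 ⊕ p5) = True ∧ False = False
¬(¬(((¬(p3 ⊕ p4) → p6) ∨ (p2 → ((p3 ↔ p4) ⊕ (p5 ↔ p1)))) ↔ p5) ⊕ p4) ⊕ ((p1 ↔ p5) ∧ (p4 ⊕ p5)) = False ⊕ False = False

False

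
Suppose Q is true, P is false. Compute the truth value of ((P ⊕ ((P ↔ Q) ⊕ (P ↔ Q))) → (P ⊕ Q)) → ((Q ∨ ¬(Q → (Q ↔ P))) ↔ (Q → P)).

P ↔ Q = False ↔ True = False
P ↔ Q = False ↔ True = False
(P ↔ Q) ⊕ (P ↔ Q) = False ⊕ False = False
P ⊕ ((P ↔ Q) ⊕ (P ↔ Q)) = False ⊕ False = False
P ⊕ Q = False ⊕ True = True
(P ⊕ ((P ↔ Q) ⊕ (P ↔ Q))) → (P ⊕ Q) = False → True = True
Q ↔ P = True ↔ False = False
Q → (Q ↔ P) = True → False = False
¬(Q → (Q ↔ P)) = ¬False = True
Q ∨ ¬(Q → (Q ↔ P)) = True ∨ True = True
Q → P = True → False = False
(Q ∨ ¬(Q → (Q ↔ P))) ↔ (Q → P) = True ↔ False = False
((P ⊕ ((P ↔ Q) ⊕ (P ↔ Q))) → (P ⊕ Q)) → ((Q ∨ ¬(Q → (Q ↔ P))) ↔ (Q → P)) = True → False = False

False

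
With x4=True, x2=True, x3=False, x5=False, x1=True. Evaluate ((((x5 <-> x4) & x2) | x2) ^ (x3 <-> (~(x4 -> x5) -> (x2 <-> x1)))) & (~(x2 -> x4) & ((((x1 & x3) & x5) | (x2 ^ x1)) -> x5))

Substituting x4=True, x2=True, x3=False, x5=False, x1=True:
x5 <-> x4 = False <-> True = False
(x5 <-> x4) & x2 = False & True = False
((x5 <-> x4) & x2) | x2 = False | True = True
x4 -> x5 = True -> False = False
~(x4 -> x5) = ~False = True
x2 <-> x1 = True <-> True = True
~(x4 -> x5) -> (x2 <-> x1) = True -> True = True
x3 <-> (~(x4 -> x5) -> (x2 <-> x1)) = False <-> True = False
(((x5 <-> x4) & x2) | x2) ^ (x3 <-> (~(x4 -> x5) -> (x2 <-> x1))) = True ^ False = True
x2 -> x4 = True -> True = True
~(x2 -> x4) = ~True = False
x1 & x3 = True & False = False
(x1 & x3) & x5 = False & False = False
x2 ^ x1 = True ^ True = False
((x1 & x3) & x5) | (x2 ^ x1) = False | False = False
(((x1 & x3) & x5) | (x2 ^ x1)) -> x5 = False -> False = True
~(x2 -> x4) & ((((x1 & x3) & x5) | (x2 ^ x1)) -> x5) = False & True = False
((((x5 <-> x4) & x2) | x2) ^ (x3 <-> (~(x4 -> x5) -> (x2 <-> x1)))) & (~(x2 -> x4) & ((((x1 & x3) & x5) | (x2 ^ x1)) -> x5)) = True & False = False

False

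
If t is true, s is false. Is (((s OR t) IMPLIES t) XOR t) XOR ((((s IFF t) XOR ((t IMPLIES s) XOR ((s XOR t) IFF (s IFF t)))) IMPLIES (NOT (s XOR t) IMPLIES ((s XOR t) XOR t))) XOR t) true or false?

F

Substituting t=T, s=F:
s OR t = F OR T = T
(s OR t) IMPLIES t = T IMPLIES T = T
((s OR t) IMPLIES t) XOR t = T XOR T = F
s IFF t = F IFF T = F
t IMPLIES s = T IMPLIES F = F
s XOR t = F XOR T = T
s IFF t = F IFF T = F
(s XOR t) IFF (s IFF t) = T IFF F = F
(t IMPLIES s) XOR ((s XOR t) IFF (s IFF t)) = F XOR F = F
(s IFF t) XOR ((t IMPLIES s) XOR ((s XOR t) IFF (s IFF t))) = F XOR F = F
s XOR t = F XOR T = T
NOT (s XOR t) = NOT T = F
s XOR t = F XOR T = T
(s XOR t) XOR t = T XOR T = F
NOT (s XOR t) IMPLIES ((s XOR t) XOR t) = F IMPLIES F = T
((s IFF t) XOR ((t IMPLIES s) XOR ((s XOR t) IFF (s IFF t)))) IMPLIES (NOT (s XOR t) IMPLIES ((s XOR t) XOR t)) = F IMPLIES T = T
(((s IFF t) XOR ((t IMPLIES s) XOR ((s XOR t) IFF (s IFF t)))) IMPLIES (NOT (s XOR t) IMPLIES ((s XOR t) XOR t))) XOR t = T XOR T = F
(((s OR t) IMPLIES t) XOR t) XOR ((((s IFF t) XOR ((t IMPLIES s) XOR ((s XOR t) IFF (s IFF t)))) IMPLIES (NOT (s XOR t) IMPLIES ((s XOR t) XOR t))) XOR t) = F XOR F = F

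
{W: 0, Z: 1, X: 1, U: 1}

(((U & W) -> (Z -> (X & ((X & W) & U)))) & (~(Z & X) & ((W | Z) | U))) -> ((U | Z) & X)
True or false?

1

U & W = 1 & 0 = 0
X & W = 1 & 0 = 0
(X & W) & U = 0 & 1 = 0
X & ((X & W) & U) = 1 & 0 = 0
Z -> (X & ((X & W) & U)) = 1 -> 0 = 0
(U & W) -> (Z -> (X & ((X & W) & U))) = 0 -> 0 = 1
Z & X = 1 & 1 = 1
~(Z & X) = ~1 = 0
W | Z = 0 | 1 = 1
(W | Z) | U = 1 | 1 = 1
~(Z & X) & ((W | Z) | U) = 0 & 1 = 0
((U & W) -> (Z -> (X & ((X & W) & U)))) & (~(Z & X) & ((W | Z) | U)) = 1 & 0 = 0
U | Z = 1 | 1 = 1
(U | Z) & X = 1 & 1 = 1
(((U & W) -> (Z -> (X & ((X & W) & U)))) & (~(Z & X) & ((W | Z) | U))) -> ((U | Z) & X) = 0 -> 1 = 1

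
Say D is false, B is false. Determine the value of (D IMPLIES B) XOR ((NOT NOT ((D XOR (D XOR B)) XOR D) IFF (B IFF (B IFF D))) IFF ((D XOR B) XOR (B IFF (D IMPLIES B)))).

T

D IMPLIES B = F IMPLIES F = T
D XOR B = F XOR F = F
D XOR (D XOR B) = F XOR F = F
(D XOR (D XOR B)) XOR D = F XOR F = F
NOT ((D XOR (D XOR B)) XOR D) = NOT F = T
NOT NOT ((D XOR (D XOR B)) XOR D) = NOT T = F
B IFF D = F IFF F = T
B IFF (B IFF D) = F IFF T = F
NOT NOT ((D XOR (D XOR B)) XOR D) IFF (B IFF (B IFF D)) = F IFF F = T
D XOR B = F XOR F = F
D IMPLIES B = F IMPLIES F = T
B IFF (D IMPLIES B) = F IFF T = F
(D XOR B) XOR (B IFF (D IMPLIES B)) = F XOR F = F
(NOT NOT ((D XOR (D XOR B)) XOR D) IFF (B IFF (B IFF D))) IFF ((D XOR B) XOR (B IFF (D IMPLIES B))) = T IFF F = F
(D IMPLIES B) XOR ((NOT NOT ((D XOR (D XOR B)) XOR D) IFF (B IFF (B IFF D))) IFF ((D XOR B) XOR (B IFF (D IMPLIES B)))) = T XOR F = T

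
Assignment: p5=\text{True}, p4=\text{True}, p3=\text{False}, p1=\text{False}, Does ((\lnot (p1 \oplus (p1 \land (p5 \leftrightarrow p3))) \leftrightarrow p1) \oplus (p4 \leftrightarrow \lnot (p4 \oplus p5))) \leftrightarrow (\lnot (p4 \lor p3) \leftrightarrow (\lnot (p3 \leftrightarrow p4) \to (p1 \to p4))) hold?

p5 \leftrightarrow p3 = \text{True} \leftrightarrow \text{False} = \text{False}
p1 \land (p5 \leftrightarrow p3) = \text{False} \land \text{False} = \text{False}
p1 \oplus (p1 \land (p5 \leftrightarrow p3)) = \text{False} \oplus \text{False} = \text{False}
\lnot (p1 \oplus (p1 \land (p5 \leftrightarrow p3))) = \lnot \text{False} = \text{True}
\lnot (p1 \oplus (p1 \land (p5 \leftrightarrow p3))) \leftrightarrow p1 = \text{True} \leftrightarrow \text{False} = \text{False}
p4 \oplus p5 = \text{True} \oplus \text{True} = \text{False}
\lnot (p4 \oplus p5) = \lnot \text{False} = \text{True}
p4 \leftrightarrow \lnot (p4 \oplus p5) = \text{True} \leftrightarrow \text{True} = \text{True}
(\lnot (p1 \oplus (p1 \land (p5 \leftrightarrow p3))) \leftrightarrow p1) \oplus (p4 \leftrightarrow \lnot (p4 \oplus p5)) = \text{False} \oplus \text{True} = \text{True}
p4 \lor p3 = \text{True} \lor \text{False} = \text{True}
\lnot (p4 \lor p3) = \lnot \text{True} = \text{False}
p3 \leftrightarrow p4 = \text{False} \leftrightarrow \text{True} = \text{False}
\lnot (p3 \leftrightarrow p4) = \lnot \text{False} = \text{True}
p1 \to p4 = \text{False} \to \text{True} = \text{True}
\lnot (p3 \leftrightarrow p4) \to (p1 \to p4) = \text{True} \to \text{True} = \text{True}
\lnot (p4 \lor p3) \leftrightarrow (\lnot (p3 \leftrightarrow p4) \to (p1 \to p4)) = \text{False} \leftrightarrow \text{True} = \text{False}
((\lnot (p1 \oplus (p1 \land (p5 \leftrightarrow p3))) \leftrightarrow p1) \oplus (p4 \leftrightarrow \lnot (p4 \oplus p5))) \leftrightarrow (\lnot (p4 \lor p3) \leftrightarrow (\lnot (p3 \leftrightarrow p4) \to (p1 \to p4))) = \text{True} \leftrightarrow \text{False} = \text{False}

\text{False}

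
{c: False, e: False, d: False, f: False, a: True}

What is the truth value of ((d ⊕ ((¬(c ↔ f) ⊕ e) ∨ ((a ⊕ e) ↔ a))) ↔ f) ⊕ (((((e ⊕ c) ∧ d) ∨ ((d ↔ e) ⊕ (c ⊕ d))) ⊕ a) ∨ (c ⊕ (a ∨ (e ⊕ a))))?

True

c ↔ f = False ↔ False = True
¬(c ↔ f) = ¬True = False
¬(c ↔ f) ⊕ e = False ⊕ False = False
a ⊕ e = True ⊕ False = True
(a ⊕ e) ↔ a = True ↔ True = True
(¬(c ↔ f) ⊕ e) ∨ ((a ⊕ e) ↔ a) = False ∨ True = True
d ⊕ ((¬(c ↔ f) ⊕ e) ∨ ((a ⊕ e) ↔ a)) = False ⊕ True = True
(d ⊕ ((¬(c ↔ f) ⊕ e) ∨ ((a ⊕ e) ↔ a))) ↔ f = True ↔ False = False
e ⊕ c = False ⊕ False = False
(e ⊕ c) ∧ d = False ∧ False = False
d ↔ e = False ↔ False = True
c ⊕ d = False ⊕ False = False
(d ↔ e) ⊕ (c ⊕ d) = True ⊕ False = True
((e ⊕ c) ∧ d) ∨ ((d ↔ e) ⊕ (c ⊕ d)) = False ∨ True = True
(((e ⊕ c) ∧ d) ∨ ((d ↔ e) ⊕ (c ⊕ d))) ⊕ a = True ⊕ True = False
e ⊕ a = False ⊕ True = True
a ∨ (e ⊕ a) = True ∨ True = True
c ⊕ (a ∨ (e ⊕ a)) = False ⊕ True = True
((((e ⊕ c) ∧ d) ∨ ((d ↔ e) ⊕ (c ⊕ d))) ⊕ a) ∨ (c ⊕ (a ∨ (e ⊕ a))) = False ∨ True = True
((d ⊕ ((¬(c ↔ f) ⊕ e) ∨ ((a ⊕ e) ↔ a))) ↔ f) ⊕ (((((e ⊕ c) ∧ d) ∨ ((d ↔ e) ⊕ (c ⊕ d))) ⊕ a) ∨ (c ⊕ (a ∨ (e ⊕ a)))) = False ⊕ True = True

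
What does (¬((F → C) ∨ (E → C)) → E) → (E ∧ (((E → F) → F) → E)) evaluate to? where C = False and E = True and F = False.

True

F → C = False → False = True
E → C = True → False = False
(F → C) ∨ (E → C) = True ∨ False = True
¬((F → C) ∨ (E → C)) = ¬True = False
¬((F → C) ∨ (E → C)) → E = False → True = True
E → F = True → False = False
(E → F) → F = False → False = True
((E → F) → F) → E = True → True = True
E ∧ (((E → F) → F) → E) = True ∧ True = True
(¬((F → C) ∨ (E → C)) → E) → (E ∧ (((E → F) → F) → E)) = True → True = True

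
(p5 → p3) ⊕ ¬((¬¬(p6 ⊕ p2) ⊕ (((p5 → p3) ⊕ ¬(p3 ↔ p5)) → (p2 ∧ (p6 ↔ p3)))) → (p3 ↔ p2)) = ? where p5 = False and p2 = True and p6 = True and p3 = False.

p5 → p3 = False → False = True
p6 ⊕ p2 = True ⊕ True = False
¬(p6 ⊕ p2) = ¬False = True
¬¬(p6 ⊕ p2) = ¬True = False
p5 → p3 = False → False = True
p3 ↔ p5 = False ↔ False = True
¬(p3 ↔ p5) = ¬True = False
(p5 → p3) ⊕ ¬(p3 ↔ p5) = True ⊕ False = True
p6 ↔ p3 = True ↔ False = False
p2 ∧ (p6 ↔ p3) = True ∧ False = False
((p5 → p3) ⊕ ¬(p3 ↔ p5)) → (p2 ∧ (p6 ↔ p3)) = True → False = False
¬¬(p6 ⊕ p2) ⊕ (((p5 → p3) ⊕ ¬(p3 ↔ p5)) → (p2 ∧ (p6 ↔ p3))) = False ⊕ False = False
p3 ↔ p2 = False ↔ True = False
(¬¬(p6 ⊕ p2) ⊕ (((p5 → p3) ⊕ ¬(p3 ↔ p5)) → (p2 ∧ (p6 ↔ p3)))) → (p3 ↔ p2) = False → False = True
¬((¬¬(p6 ⊕ p2) ⊕ (((p5 → p3) ⊕ ¬(p3 ↔ p5)) → (p2 ∧ (p6 ↔ p3)))) → (p3 ↔ p2)) = ¬True = False
(p5 → p3) ⊕ ¬((¬¬(p6 ⊕ p2) ⊕ (((p5 → p3) ⊕ ¬(p3 ↔ p5)) → (p2 ∧ (p6 ↔ p3)))) → (p3 ↔ p2)) = True ⊕ False = True

True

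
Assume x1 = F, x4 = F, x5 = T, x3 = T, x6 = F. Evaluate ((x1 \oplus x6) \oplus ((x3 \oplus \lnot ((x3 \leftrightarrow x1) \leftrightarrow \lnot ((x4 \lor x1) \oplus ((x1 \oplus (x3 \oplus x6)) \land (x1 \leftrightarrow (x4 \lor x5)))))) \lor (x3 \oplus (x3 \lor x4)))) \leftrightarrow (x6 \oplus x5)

F

x1 \oplus x6 = F \oplus F = F
x3 \leftrightarrow x1 = T \leftrightarrow F = F
x4 \lor x1 = F \lor F = F
x3 \oplus x6 = T \oplus F = T
x1 \oplus (x3 \oplus x6) = F \oplus T = T
x4 \lor x5 = F \lor T = T
x1 \leftrightarrow (x4 \lor x5) = F \leftrightarrow T = F
(x1 \oplus (x3 \oplus x6)) \land (x1 \leftrightarrow (x4 \lor x5)) = T \land F = F
(x4 \lor x1) \oplus ((x1 \oplus (x3 \oplus x6)) \land (x1 \leftrightarrow (x4 \lor x5))) = F \oplus F = F
\lnot ((x4 \lor x1) \oplus ((x1 \oplus (x3 \oplus x6)) \land (x1 \leftrightarrow (x4 \lor x5)))) = \lnot F = T
(x3 \leftrightarrow x1) \leftrightarrow \lnot ((x4 \lor x1) \oplus ((x1 \oplus (x3 \oplus x6)) \land (x1 \leftrightarrow (x4 \lor x5)))) = F \leftrightarrow T = F
\lnot ((x3 \leftrightarrow x1) \leftrightarrow \lnot ((x4 \lor x1) \oplus ((x1 \oplus (x3 \oplus x6)) \land (x1 \leftrightarrow (x4 \lor x5))))) = \lnot F = T
x3 \oplus \lnot ((x3 \leftrightarrow x1) \leftrightarrow \lnot ((x4 \lor x1) \oplus ((x1 \oplus (x3 \oplus x6)) \land (x1 \leftrightarrow (x4 \lor x5))))) = T \oplus T = F
x3 \lor x4 = T \lor F = T
x3 \oplus (x3 \lor x4) = T \oplus T = F
(x3 \oplus \lnot ((x3 \leftrightarrow x1) \leftrightarrow \lnot ((x4 \lor x1) \oplus ((x1 \oplus (x3 \oplus x6)) \land (x1 \leftrightarrow (x4 \lor x5)))))) \lor (x3 \oplus (x3 \lor x4)) = F \lor F = F
(x1 \oplus x6) \oplus ((x3 \oplus \lnot ((x3 \leftrightarrow x1) \leftrightarrow \lnot ((x4 \lor x1) \oplus ((x1 \oplus (x3 \oplus x6)) \land (x1 \leftrightarrow (x4 \lor x5)))))) \lor (x3 \oplus (x3 \lor x4))) = F \oplus F = F
x6 \oplus x5 = F \oplus T = T
((x1 \oplus x6) \oplus ((x3 \oplus \lnot ((x3 \leftrightarrow x1) \leftrightarrow \lnot ((x4 \lor x1) \oplus ((x1 \oplus (x3 \oplus x6)) \land (x1 \leftrightarrow (x4 \lor x5)))))) \lor (x3 \oplus (x3 \lor x4)))) \leftrightarrow (x6 \oplus x5) = F \leftrightarrow T = F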